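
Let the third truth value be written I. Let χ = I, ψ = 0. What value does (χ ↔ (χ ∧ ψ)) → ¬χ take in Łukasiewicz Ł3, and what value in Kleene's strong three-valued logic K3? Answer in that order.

In Łukasiewicz Ł3: χ ∧ ψ = I ∧ 0 = 0
χ ↔ (χ ∧ ψ) = I ↔ 0 = I
¬χ = ¬I = I
(χ ↔ (χ ∧ ψ)) → ¬χ = I → I = 1
In Kleene's strong three-valued logic K3: χ ∧ ψ = I ∧ 0 = 0
χ ↔ (χ ∧ ψ) = I ↔ 0 = I
¬χ = ¬I = I
(χ ↔ (χ ∧ ψ)) → ¬χ = I → I = I  [¬I ∨ I]
They differ because Łukasiewicz Ł3 and Kleene's strong three-valued logic K3 treat I differently under implication.

1; I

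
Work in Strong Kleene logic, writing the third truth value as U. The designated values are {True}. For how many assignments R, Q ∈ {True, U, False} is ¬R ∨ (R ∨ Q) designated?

7

Of the 9 assignments, 7 give a value in {True}.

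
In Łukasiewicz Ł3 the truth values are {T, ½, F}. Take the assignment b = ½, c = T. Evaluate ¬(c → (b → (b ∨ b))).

b ∨ b = ½ ∨ ½ = ½
b → (b ∨ b) = ½ → ½ = T  [min(1, 1−½+½)]
c → (b → (b ∨ b)) = T → T = T
¬(c → (b → (b ∨ b))) = ¬T = F

F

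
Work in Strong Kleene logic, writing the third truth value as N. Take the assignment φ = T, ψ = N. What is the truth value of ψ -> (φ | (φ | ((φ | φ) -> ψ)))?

φ | φ = T | T = T
(φ | φ) -> ψ = T -> N = N  [~T | N]
φ | ((φ | φ) -> ψ) = T | N = T
φ | (φ | ((φ | φ) -> ψ)) = T | T = T
ψ -> (φ | (φ | ((φ | φ) -> ψ))) = N -> T = T

T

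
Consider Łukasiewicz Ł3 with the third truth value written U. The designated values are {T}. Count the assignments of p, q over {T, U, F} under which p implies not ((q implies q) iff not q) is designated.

6

Of the 9 assignments, 6 give a value in {T}.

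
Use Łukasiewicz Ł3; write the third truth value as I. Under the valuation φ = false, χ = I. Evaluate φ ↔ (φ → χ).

false

φ → χ = false → I = true
φ ↔ (φ → χ) = false ↔ true = false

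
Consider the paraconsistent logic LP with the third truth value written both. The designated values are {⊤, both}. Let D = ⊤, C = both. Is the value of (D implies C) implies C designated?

D implies C = ⊤ implies both = both
(D implies C) implies C = both implies both = both
both ∈ {⊤, both}.

Yes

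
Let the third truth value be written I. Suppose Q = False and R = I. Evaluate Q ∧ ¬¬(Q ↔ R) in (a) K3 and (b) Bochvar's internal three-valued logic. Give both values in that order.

False; I

In K3: Q ↔ R = False ↔ I = I
¬(Q ↔ R) = ¬I = I
¬¬(Q ↔ R) = ¬I = I
Q ∧ ¬¬(Q ↔ R) = False ∧ I = False
In Bochvar's internal three-valued logic: Q ↔ R = False ↔ I = I
¬(Q ↔ R) = ¬I = I
¬¬(Q ↔ R) = ¬I = I
Q ∧ ¬¬(Q ↔ R) = False ∧ I = I
They differ because K3 and Bochvar's internal three-valued logic treat I differently under the binary connectives.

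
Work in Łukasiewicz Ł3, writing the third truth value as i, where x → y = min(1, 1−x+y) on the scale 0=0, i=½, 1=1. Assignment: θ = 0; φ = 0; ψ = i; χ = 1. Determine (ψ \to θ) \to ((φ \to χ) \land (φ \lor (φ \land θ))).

i

ψ \to θ = i \to 0 = i
φ \to χ = 0 \to 1 = 1
φ \land θ = 0 \land 0 = 0
φ \lor (φ \land θ) = 0 \lor 0 = 0
(φ \to χ) \land (φ \lor (φ \land θ)) = 1 \land 0 = 0
(ψ \to θ) \to ((φ \to χ) \land (φ \lor (φ \land θ))) = i \to 0 = i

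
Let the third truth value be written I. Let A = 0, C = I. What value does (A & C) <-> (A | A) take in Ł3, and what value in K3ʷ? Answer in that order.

1; I

In Ł3: A & C = 0 & I = 0
A | A = 0 | 0 = 0
(A & C) <-> (A | A) = 0 <-> 0 = 1
In K3ʷ: A & C = 0 & I = I
A | A = 0 | 0 = 0
(A & C) <-> (A | A) = I <-> 0 = I
They differ because Ł3 and K3ʷ treat I differently under the binary connectives.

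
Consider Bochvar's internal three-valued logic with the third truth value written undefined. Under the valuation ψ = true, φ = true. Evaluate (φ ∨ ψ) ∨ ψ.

true

φ ∨ ψ = true ∨ true = true
(φ ∨ ψ) ∨ ψ = true ∨ true = true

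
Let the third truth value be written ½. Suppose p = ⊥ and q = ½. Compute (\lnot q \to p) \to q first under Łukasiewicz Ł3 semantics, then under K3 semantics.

⊤; ½

In Łukasiewicz Ł3: \lnot q = \lnot ½ = ½
\lnot q \to p = ½ \to ⊥ = ½  [min(1, 1−½+0)]
(\lnot q \to p) \to q = ½ \to ½ = ⊤
In K3: \lnot q = \lnot ½ = ½
\lnot q \to p = ½ \to ⊥ = ½
(\lnot q \to p) \to q = ½ \to ½ = ½
They differ because Łukasiewicz Ł3 and K3 treat ½ differently under implication.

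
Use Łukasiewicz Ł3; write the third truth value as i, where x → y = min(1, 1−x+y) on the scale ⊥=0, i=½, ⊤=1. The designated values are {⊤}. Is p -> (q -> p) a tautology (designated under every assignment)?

Every assignment of p, q over {⊤, i, ⊥} gives a value in {⊤}.
In particular, with p=i, q=i: p -> (q -> p) = ⊤.

Yes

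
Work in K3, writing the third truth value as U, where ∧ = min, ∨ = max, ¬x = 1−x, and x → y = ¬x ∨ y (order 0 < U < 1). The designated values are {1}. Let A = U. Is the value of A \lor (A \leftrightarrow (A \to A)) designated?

No

A \to A = U \to U = U
A \leftrightarrow (A \to A) = U \leftrightarrow U = U
A \lor (A \leftrightarrow (A \to A)) = U \lor U = U
U ∉ {1}.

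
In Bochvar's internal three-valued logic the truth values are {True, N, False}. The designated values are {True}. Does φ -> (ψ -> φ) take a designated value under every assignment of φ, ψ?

Countermodel: φ=True, ψ=N gives N, which is not designated.

No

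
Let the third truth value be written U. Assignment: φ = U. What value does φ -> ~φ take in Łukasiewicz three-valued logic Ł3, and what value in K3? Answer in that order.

In Łukasiewicz three-valued logic Ł3: ~φ = ~U = U
φ -> ~φ = U -> U = 1
In K3: ~φ = ~U = U
φ -> ~φ = U -> U = U  [~U | U]
They differ because Łukasiewicz three-valued logic Ł3 and K3 treat U differently under implication.

1; U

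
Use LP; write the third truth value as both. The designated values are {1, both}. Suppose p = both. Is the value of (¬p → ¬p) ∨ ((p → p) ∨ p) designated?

¬p = ¬both = both
¬p = ¬both = both
¬p → ¬p = both → both = both  [¬both ∨ both]
p → p = both → both = both
(p → p) ∨ p = both ∨ both = both
(¬p → ¬p) ∨ ((p → p) ∨ p) = both ∨ both = both
both ∈ {1, both}.

Yes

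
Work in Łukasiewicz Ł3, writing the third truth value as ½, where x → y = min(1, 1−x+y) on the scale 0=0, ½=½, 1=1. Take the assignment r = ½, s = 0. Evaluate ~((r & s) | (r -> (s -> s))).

0

r & s = ½ & 0 = 0
s -> s = 0 -> 0 = 1
r -> (s -> s) = ½ -> 1 = 1  [min(1, 1−½+1)]
(r & s) | (r -> (s -> s)) = 0 | 1 = 1
~((r & s) | (r -> (s -> s))) = ~1 = 0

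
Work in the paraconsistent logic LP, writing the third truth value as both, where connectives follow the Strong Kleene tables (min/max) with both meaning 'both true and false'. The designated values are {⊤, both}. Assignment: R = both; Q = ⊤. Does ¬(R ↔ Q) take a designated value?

Yes

R ↔ Q = both ↔ ⊤ = both
¬(R ↔ Q) = ¬both = both
both ∈ {⊤, both}.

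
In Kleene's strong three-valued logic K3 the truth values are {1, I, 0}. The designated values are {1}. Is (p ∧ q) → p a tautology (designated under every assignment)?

Countermodel: p=I, q=1 gives I, which is not designated.

No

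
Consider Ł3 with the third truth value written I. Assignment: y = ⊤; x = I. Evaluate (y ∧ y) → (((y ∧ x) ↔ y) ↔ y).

I

y ∧ y = ⊤ ∧ ⊤ = ⊤
y ∧ x = ⊤ ∧ I = I
(y ∧ x) ↔ y = I ↔ ⊤ = I  [1 − |½−1|]
((y ∧ x) ↔ y) ↔ y = I ↔ ⊤ = I
(y ∧ y) → (((y ∧ x) ↔ y) ↔ y) = ⊤ → I = I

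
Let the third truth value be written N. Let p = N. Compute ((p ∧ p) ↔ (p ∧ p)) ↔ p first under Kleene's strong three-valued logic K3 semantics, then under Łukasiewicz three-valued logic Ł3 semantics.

In Kleene's strong three-valued logic K3: p ∧ p = N ∧ N = N
p ∧ p = N ∧ N = N
(p ∧ p) ↔ (p ∧ p) = N ↔ N = N
((p ∧ p) ↔ (p ∧ p)) ↔ p = N ↔ N = N
In Łukasiewicz three-valued logic Ł3: p ∧ p = N ∧ N = N
p ∧ p = N ∧ N = N
(p ∧ p) ↔ (p ∧ p) = N ↔ N = true  [1 − |½−½|]
((p ∧ p) ↔ (p ∧ p)) ↔ p = true ↔ N = N

N; N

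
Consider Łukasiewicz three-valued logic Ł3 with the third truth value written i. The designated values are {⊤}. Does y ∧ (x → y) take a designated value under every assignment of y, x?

Countermodel: y=i, x=⊤ gives i, which is not designated.

No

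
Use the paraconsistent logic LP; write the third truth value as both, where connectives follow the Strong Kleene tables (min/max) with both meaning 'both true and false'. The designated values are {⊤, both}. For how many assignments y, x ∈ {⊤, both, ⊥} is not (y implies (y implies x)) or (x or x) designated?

8

Of the 9 assignments, 8 give a value in {⊤, both}.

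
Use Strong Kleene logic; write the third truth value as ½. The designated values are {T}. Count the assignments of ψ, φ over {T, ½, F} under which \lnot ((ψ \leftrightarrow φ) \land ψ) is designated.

4

Designated under: (ψ=T, φ=F); (ψ=F, φ=T); (ψ=F, φ=½); (ψ=F, φ=F).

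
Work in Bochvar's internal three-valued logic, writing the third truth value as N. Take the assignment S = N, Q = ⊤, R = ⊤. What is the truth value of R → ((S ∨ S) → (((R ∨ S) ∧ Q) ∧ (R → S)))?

S ∨ S = N ∨ N = N
R ∨ S = ⊤ ∨ N = N
(R ∨ S) ∧ Q = N ∧ ⊤ = N
R → S = ⊤ → N = N  [any arg is the third value ⇒ result is the third value]
((R ∨ S) ∧ Q) ∧ (R → S) = N ∧ N = N
(S ∨ S) → (((R ∨ S) ∧ Q) ∧ (R → S)) = N → N = N
R → ((S ∨ S) → (((R ∨ S) ∧ Q) ∧ (R → S))) = ⊤ → N = N

N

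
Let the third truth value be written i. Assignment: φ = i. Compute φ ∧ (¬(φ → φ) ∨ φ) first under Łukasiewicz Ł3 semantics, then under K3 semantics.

In Łukasiewicz Ł3: φ → φ = i → i = ⊤  [min(1, 1−½+½)]
¬(φ → φ) = ¬⊤ = ⊥
¬(φ → φ) ∨ φ = ⊥ ∨ i = i
φ ∧ (¬(φ → φ) ∨ φ) = i ∧ i = i
In K3: φ → φ = i → i = i  [¬i ∨ i]
¬(φ → φ) = ¬i = i
¬(φ → φ) ∨ φ = i ∨ i = i
φ ∧ (¬(φ → φ) ∨ φ) = i ∧ i = i

i; i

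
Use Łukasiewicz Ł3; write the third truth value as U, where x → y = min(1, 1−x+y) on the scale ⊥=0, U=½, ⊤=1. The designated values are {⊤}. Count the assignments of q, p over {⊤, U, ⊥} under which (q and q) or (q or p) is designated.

Of the 9 assignments, 5 give a value in {⊤}.

5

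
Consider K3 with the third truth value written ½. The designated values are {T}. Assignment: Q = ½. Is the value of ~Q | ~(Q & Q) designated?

~Q = ~½ = ½
Q & Q = ½ & ½ = ½
~(Q & Q) = ~½ = ½
~Q | ~(Q & Q) = ½ | ½ = ½
½ ∉ {T}.

No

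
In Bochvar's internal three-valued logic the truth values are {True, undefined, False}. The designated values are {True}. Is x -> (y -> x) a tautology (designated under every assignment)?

No

Countermodel: x=True, y=undefined gives undefined, which is not designated.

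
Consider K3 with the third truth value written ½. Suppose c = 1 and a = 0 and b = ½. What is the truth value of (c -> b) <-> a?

c -> b = 1 -> ½ = ½  [~1 | ½]
(c -> b) <-> a = ½ <-> 0 = ½

½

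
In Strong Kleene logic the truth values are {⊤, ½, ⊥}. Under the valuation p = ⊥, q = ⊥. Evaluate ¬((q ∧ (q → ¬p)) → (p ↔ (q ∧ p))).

¬p = ¬⊥ = ⊤
q → ¬p = ⊥ → ⊤ = ⊤
q ∧ (q → ¬p) = ⊥ ∧ ⊤ = ⊥
q ∧ p = ⊥ ∧ ⊥ = ⊥
p ↔ (q ∧ p) = ⊥ ↔ ⊥ = ⊤
(q ∧ (q → ¬p)) → (p ↔ (q ∧ p)) = ⊥ → ⊤ = ⊤
¬((q ∧ (q → ¬p)) → (p ↔ (q ∧ p))) = ¬⊤ = ⊥

⊥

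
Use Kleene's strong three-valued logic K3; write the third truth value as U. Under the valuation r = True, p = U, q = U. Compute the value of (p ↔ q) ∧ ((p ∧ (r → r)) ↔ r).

U

p ↔ q = U ↔ U = U
r → r = True → True = True
p ∧ (r → r) = U ∧ True = U
(p ∧ (r → r)) ↔ r = U ↔ True = U
(p ↔ q) ∧ ((p ∧ (r → r)) ↔ r) = U ∧ U = U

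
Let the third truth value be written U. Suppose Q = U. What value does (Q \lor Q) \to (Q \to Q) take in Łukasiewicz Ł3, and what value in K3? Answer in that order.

true; U

In Łukasiewicz Ł3: Q \lor Q = U \lor U = U
Q \to Q = U \to U = true
(Q \lor Q) \to (Q \to Q) = U \to true = true
In K3: Q \lor Q = U \lor U = U
Q \to Q = U \to U = U  [\lnot U \lor U]
(Q \lor Q) \to (Q \to Q) = U \to U = U
They differ because Łukasiewicz Ł3 and K3 treat U differently under implication.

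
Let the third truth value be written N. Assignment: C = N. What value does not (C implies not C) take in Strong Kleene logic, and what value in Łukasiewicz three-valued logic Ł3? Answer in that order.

N; F

In Strong Kleene logic: not C = not N = N
C implies not C = N implies N = N
not (C implies not C) = not N = N
In Łukasiewicz three-valued logic Ł3: not C = not N = N
C implies not C = N implies N = T  [min(1, 1−½+½)]
not (C implies not C) = not T = F
They differ because Strong Kleene logic and Łukasiewicz three-valued logic Ł3 treat N differently under implication.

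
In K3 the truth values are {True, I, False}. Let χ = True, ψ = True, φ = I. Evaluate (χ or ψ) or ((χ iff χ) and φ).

True

χ or ψ = True or True = True
χ iff χ = True iff True = True
(χ iff χ) and φ = True and I = I
(χ or ψ) or ((χ iff χ) and φ) = True or I = True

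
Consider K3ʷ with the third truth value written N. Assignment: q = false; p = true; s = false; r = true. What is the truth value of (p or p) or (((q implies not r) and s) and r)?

p or p = true or true = true
not r = not true = false
q implies not r = false implies false = true
(q implies not r) and s = true and false = false
((q implies not r) and s) and r = false and true = false
(p or p) or (((q implies not r) and s) and r) = true or false = true

true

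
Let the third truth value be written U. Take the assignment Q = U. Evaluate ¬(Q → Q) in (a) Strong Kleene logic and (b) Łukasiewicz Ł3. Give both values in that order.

In Strong Kleene logic: Q → Q = U → U = U
¬(Q → Q) = ¬U = U
In Łukasiewicz Ł3: Q → Q = U → U = true  [min(1, 1−½+½)]
¬(Q → Q) = ¬true = false
They differ because Strong Kleene logic and Łukasiewicz Ł3 treat U differently under implication.

U; false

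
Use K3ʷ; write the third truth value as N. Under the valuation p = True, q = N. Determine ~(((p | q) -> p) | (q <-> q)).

p | q = True | N = N
(p | q) -> p = N -> True = N
q <-> q = N <-> N = N
((p | q) -> p) | (q <-> q) = N | N = N
~(((p | q) -> p) | (q <-> q)) = ~N = N

N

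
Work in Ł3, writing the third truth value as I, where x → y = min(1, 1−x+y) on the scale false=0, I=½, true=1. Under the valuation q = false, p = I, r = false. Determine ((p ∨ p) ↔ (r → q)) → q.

I

p ∨ p = I ∨ I = I
r → q = false → false = true
(p ∨ p) ↔ (r → q) = I ↔ true = I  [1 − |½−1|]
((p ∨ p) ↔ (r → q)) → q = I → false = I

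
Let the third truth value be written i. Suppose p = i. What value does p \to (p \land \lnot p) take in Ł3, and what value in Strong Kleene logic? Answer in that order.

In Ł3: \lnot p = \lnot i = i
p \land \lnot p = i \land i = i
p \to (p \land \lnot p) = i \to i = true
In Strong Kleene logic: \lnot p = \lnot i = i
p \land \lnot p = i \land i = i
p \to (p \land \lnot p) = i \to i = i
They differ because Ł3 and Strong Kleene logic treat i differently under implication.

true; i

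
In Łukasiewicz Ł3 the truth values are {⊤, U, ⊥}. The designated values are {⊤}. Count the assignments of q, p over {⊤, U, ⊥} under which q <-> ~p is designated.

Designated under: (q=⊤, p=⊥); (q=U, p=U); (q=⊥, p=⊤).

3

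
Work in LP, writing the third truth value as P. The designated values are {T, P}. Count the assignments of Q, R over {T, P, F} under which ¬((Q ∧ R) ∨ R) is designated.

Of the 9 assignments, 6 give a value in {T, P}.

6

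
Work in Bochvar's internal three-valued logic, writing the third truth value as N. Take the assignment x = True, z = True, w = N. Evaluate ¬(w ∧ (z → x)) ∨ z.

N

z → x = True → True = True
w ∧ (z → x) = N ∧ True = N
¬(w ∧ (z → x)) = ¬N = N
¬(w ∧ (z → x)) ∨ z = N ∨ True = N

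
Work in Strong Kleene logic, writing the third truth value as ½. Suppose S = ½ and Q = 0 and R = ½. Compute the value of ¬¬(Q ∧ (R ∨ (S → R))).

S → R = ½ → ½ = ½  [¬½ ∨ ½]
R ∨ (S → R) = ½ ∨ ½ = ½
Q ∧ (R ∨ (S → R)) = 0 ∧ ½ = 0
¬(Q ∧ (R ∨ (S → R))) = ¬0 = 1
¬¬(Q ∧ (R ∨ (S → R))) = ¬1 = 0

0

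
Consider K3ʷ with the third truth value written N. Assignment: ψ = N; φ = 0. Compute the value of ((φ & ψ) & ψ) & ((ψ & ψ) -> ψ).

N

φ & ψ = 0 & N = N
(φ & ψ) & ψ = N & N = N
ψ & ψ = N & N = N
(ψ & ψ) -> ψ = N -> N = N  [any arg is the third value ⇒ result is the third value]
((φ & ψ) & ψ) & ((ψ & ψ) -> ψ) = N & N = N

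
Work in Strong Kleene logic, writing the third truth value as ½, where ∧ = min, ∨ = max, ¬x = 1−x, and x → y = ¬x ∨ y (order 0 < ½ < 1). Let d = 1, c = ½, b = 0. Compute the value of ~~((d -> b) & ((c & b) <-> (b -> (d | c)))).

d -> b = 1 -> 0 = 0
c & b = ½ & 0 = 0
d | c = 1 | ½ = 1
b -> (d | c) = 0 -> 1 = 1
(c & b) <-> (b -> (d | c)) = 0 <-> 1 = 0
(d -> b) & ((c & b) <-> (b -> (d | c))) = 0 & 0 = 0
~((d -> b) & ((c & b) <-> (b -> (d | c)))) = ~0 = 1
~~((d -> b) & ((c & b) <-> (b -> (d | c)))) = ~1 = 0

0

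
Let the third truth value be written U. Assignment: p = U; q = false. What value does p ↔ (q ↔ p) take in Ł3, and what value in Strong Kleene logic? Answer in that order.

true; U

In Ł3: q ↔ p = false ↔ U = U
p ↔ (q ↔ p) = U ↔ U = true
In Strong Kleene logic: q ↔ p = false ↔ U = U
p ↔ (q ↔ p) = U ↔ U = U
They differ because Ł3 and Strong Kleene logic treat U differently under implication.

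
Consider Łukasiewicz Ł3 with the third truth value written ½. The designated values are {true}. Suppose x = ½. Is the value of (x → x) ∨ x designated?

Yes

x → x = ½ → ½ = true  [min(1, 1−½+½)]
(x → x) ∨ x = true ∨ ½ = true
true ∈ {true}.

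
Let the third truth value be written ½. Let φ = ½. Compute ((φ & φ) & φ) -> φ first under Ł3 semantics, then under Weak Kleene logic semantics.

In Ł3: φ & φ = ½ & ½ = ½
(φ & φ) & φ = ½ & ½ = ½
((φ & φ) & φ) -> φ = ½ -> ½ = T
In Weak Kleene logic: φ & φ = ½ & ½ = ½
(φ & φ) & φ = ½ & ½ = ½
((φ & φ) & φ) -> φ = ½ -> ½ = ½  [any arg is the third value ⇒ result is the third value]
They differ because Ł3 and Weak Kleene logic treat ½ differently under the binary connectives.

T; ½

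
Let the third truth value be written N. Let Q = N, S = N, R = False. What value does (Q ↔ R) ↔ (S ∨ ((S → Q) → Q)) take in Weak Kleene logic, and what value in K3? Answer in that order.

N; N

In Weak Kleene logic: Q ↔ R = N ↔ False = N
S → Q = N → N = N  [any arg is the third value ⇒ result is the third value]
(S → Q) → Q = N → N = N
S ∨ ((S → Q) → Q) = N ∨ N = N
(Q ↔ R) ↔ (S ∨ ((S → Q) → Q)) = N ↔ N = N
In K3: Q ↔ R = N ↔ False = N
S → Q = N → N = N  [¬N ∨ N]
(S → Q) → Q = N → N = N
S ∨ ((S → Q) → Q) = N ∨ N = N
(Q ↔ R) ↔ (S ∨ ((S → Q) → Q)) = N ↔ N = N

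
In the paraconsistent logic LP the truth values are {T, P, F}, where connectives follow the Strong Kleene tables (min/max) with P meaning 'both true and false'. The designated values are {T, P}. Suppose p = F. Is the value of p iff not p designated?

not p = not F = T
p iff not p = F iff T = F
F ∉ {T, P}.

No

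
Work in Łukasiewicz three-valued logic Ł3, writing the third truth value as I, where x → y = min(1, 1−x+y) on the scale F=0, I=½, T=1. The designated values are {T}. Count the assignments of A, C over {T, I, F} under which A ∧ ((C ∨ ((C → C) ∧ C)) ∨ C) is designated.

1

Designated under: (A=T, C=T).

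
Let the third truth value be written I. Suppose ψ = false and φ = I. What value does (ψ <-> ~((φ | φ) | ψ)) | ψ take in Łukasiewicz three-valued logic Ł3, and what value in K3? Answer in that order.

I; I

In Łukasiewicz three-valued logic Ł3: φ | φ = I | I = I
(φ | φ) | ψ = I | false = I
~((φ | φ) | ψ) = ~I = I
ψ <-> ~((φ | φ) | ψ) = false <-> I = I
(ψ <-> ~((φ | φ) | ψ)) | ψ = I | false = I
In K3: φ | φ = I | I = I
(φ | φ) | ψ = I | false = I
~((φ | φ) | ψ) = ~I = I
ψ <-> ~((φ | φ) | ψ) = false <-> I = I
(ψ <-> ~((φ | φ) | ψ)) | ψ = I | false = I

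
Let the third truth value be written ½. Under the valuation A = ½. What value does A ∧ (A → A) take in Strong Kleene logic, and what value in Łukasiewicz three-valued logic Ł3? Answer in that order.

½; ½

In Strong Kleene logic: A → A = ½ → ½ = ½  [¬½ ∨ ½]
A ∧ (A → A) = ½ ∧ ½ = ½
In Łukasiewicz three-valued logic Ł3: A → A = ½ → ½ = True  [min(1, 1−½+½)]
A ∧ (A → A) = ½ ∧ True = ½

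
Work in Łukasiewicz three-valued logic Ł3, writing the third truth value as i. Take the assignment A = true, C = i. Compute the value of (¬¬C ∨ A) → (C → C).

true

¬C = ¬i = i
¬¬C = ¬i = i
¬¬C ∨ A = i ∨ true = true
C → C = i → i = true
(¬¬C ∨ A) → (C → C) = true → true = true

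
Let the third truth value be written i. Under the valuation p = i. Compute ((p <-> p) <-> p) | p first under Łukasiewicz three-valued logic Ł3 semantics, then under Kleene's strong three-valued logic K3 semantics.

In Łukasiewicz three-valued logic Ł3: p <-> p = i <-> i = ⊤  [1 − |½−½|]
(p <-> p) <-> p = ⊤ <-> i = i
((p <-> p) <-> p) | p = i | i = i
In Kleene's strong three-valued logic K3: p <-> p = i <-> i = i
(p <-> p) <-> p = i <-> i = i
((p <-> p) <-> p) | p = i | i = i

i; i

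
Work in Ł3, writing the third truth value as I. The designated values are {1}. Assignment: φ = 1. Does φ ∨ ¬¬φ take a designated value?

¬φ = ¬1 = 0
¬¬φ = ¬0 = 1
φ ∨ ¬¬φ = 1 ∨ 1 = 1
1 ∈ {1}.

Yes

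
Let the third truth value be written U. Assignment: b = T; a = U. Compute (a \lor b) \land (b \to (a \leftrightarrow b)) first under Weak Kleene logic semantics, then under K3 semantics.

In Weak Kleene logic: a \lor b = U \lor T = U
a \leftrightarrow b = U \leftrightarrow T = U
b \to (a \leftrightarrow b) = T \to U = U  [any arg is the third value ⇒ result is the third value]
(a \lor b) \land (b \to (a \leftrightarrow b)) = U \land U = U
In K3: a \lor b = U \lor T = T
a \leftrightarrow b = U \leftrightarrow T = U
b \to (a \leftrightarrow b) = T \to U = U  [\lnot T \lor U]
(a \lor b) \land (b \to (a \leftrightarrow b)) = T \land U = U

U; U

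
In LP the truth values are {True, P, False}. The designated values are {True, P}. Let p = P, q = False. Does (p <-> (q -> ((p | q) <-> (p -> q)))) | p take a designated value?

Yes

p | q = P | False = P
p -> q = P -> False = P  [~P | False]
(p | q) <-> (p -> q) = P <-> P = P
q -> ((p | q) <-> (p -> q)) = False -> P = True
p <-> (q -> ((p | q) <-> (p -> q))) = P <-> True = P
(p <-> (q -> ((p | q) <-> (p -> q)))) | p = P | P = P
P ∈ {True, P}.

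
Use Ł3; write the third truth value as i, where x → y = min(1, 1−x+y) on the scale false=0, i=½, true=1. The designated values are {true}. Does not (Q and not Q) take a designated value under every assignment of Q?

Countermodel: Q=i gives i, which is not designated.

No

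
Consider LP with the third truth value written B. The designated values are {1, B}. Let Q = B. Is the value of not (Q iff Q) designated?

Q iff Q = B iff B = B
not (Q iff Q) = not B = B
B ∈ {1, B}.

Yes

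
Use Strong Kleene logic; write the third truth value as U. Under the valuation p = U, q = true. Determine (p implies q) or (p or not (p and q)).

p implies q = U implies true = true  [not U or true]
p and q = U and true = U
not (p and q) = not U = U
p or not (p and q) = U or U = U
(p implies q) or (p or not (p and q)) = true or U = true

true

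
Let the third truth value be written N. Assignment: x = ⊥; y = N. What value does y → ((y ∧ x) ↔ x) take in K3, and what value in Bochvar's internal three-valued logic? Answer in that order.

⊤; N

In K3: y ∧ x = N ∧ ⊥ = ⊥
(y ∧ x) ↔ x = ⊥ ↔ ⊥ = ⊤
y → ((y ∧ x) ↔ x) = N → ⊤ = ⊤  [¬N ∨ ⊤]
In Bochvar's internal three-valued logic: y ∧ x = N ∧ ⊥ = N
(y ∧ x) ↔ x = N ↔ ⊥ = N
y → ((y ∧ x) ↔ x) = N → N = N  [any arg is the third value ⇒ result is the third value]
They differ because K3 and Bochvar's internal three-valued logic treat N differently under the binary connectives.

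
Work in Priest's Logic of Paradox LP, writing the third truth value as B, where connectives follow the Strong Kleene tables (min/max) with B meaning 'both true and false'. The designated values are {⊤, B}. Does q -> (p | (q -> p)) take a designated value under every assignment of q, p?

No

Countermodel: q=⊤, p=⊥ gives ⊥, which is not designated.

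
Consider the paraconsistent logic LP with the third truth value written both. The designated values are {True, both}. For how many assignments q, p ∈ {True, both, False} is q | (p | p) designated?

Of the 9 assignments, 8 give a value in {True, both}.

8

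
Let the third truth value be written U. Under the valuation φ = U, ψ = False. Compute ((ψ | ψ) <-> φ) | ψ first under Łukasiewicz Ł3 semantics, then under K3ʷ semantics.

U; U

In Łukasiewicz Ł3: ψ | ψ = False | False = False
(ψ | ψ) <-> φ = False <-> U = U  [1 − |0−½|]
((ψ | ψ) <-> φ) | ψ = U | False = U
In K3ʷ: ψ | ψ = False | False = False
(ψ | ψ) <-> φ = False <-> U = U
((ψ | ψ) <-> φ) | ψ = U | False = U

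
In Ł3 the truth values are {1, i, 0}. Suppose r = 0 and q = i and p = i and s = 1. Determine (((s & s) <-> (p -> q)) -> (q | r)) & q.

s & s = 1 & 1 = 1
p -> q = i -> i = 1  [min(1, 1−½+½)]
(s & s) <-> (p -> q) = 1 <-> 1 = 1
q | r = i | 0 = i
((s & s) <-> (p -> q)) -> (q | r) = 1 -> i = i
(((s & s) <-> (p -> q)) -> (q | r)) & q = i & i = i

i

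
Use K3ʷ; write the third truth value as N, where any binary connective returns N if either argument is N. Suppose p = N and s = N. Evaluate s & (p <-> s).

N

p <-> s = N <-> N = N
s & (p <-> s) = N & N = N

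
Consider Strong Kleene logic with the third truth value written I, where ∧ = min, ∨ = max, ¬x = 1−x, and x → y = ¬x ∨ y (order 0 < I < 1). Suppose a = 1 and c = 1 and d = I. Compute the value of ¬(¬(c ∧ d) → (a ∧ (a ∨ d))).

c ∧ d = 1 ∧ I = I
¬(c ∧ d) = ¬I = I
a ∨ d = 1 ∨ I = 1
a ∧ (a ∨ d) = 1 ∧ 1 = 1
¬(c ∧ d) → (a ∧ (a ∨ d)) = I → 1 = 1
¬(¬(c ∧ d) → (a ∧ (a ∨ d))) = ¬1 = 0

0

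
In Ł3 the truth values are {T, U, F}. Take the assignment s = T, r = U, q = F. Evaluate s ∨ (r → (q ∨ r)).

q ∨ r = F ∨ U = U
r → (q ∨ r) = U → U = T
s ∨ (r → (q ∨ r)) = T ∨ T = T

T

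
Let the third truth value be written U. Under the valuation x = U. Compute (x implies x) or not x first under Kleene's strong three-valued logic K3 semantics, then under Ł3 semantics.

In Kleene's strong three-valued logic K3: x implies x = U implies U = U  [not U or U]
not x = not U = U
(x implies x) or not x = U or U = U
In Ł3: x implies x = U implies U = true  [min(1, 1−½+½)]
not x = not U = U
(x implies x) or not x = true or U = true
They differ because Kleene's strong three-valued logic K3 and Ł3 treat U differently under implication.

U; true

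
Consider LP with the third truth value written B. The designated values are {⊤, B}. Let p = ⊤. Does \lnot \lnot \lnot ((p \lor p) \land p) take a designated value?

No

p \lor p = ⊤ \lor ⊤ = ⊤
(p \lor p) \land p = ⊤ \land ⊤ = ⊤
\lnot ((p \lor p) \land p) = \lnot ⊤ = ⊥
\lnot \lnot ((p \lor p) \land p) = \lnot ⊥ = ⊤
\lnot \lnot \lnot ((p \lor p) \land p) = \lnot ⊤ = ⊥
⊥ ∉ {⊤, B}.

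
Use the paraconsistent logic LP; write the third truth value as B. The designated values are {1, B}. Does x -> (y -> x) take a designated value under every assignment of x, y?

Every assignment of x, y over {1, B, 0} gives a value in {1, B}.
In particular, with x=B, y=B: x -> (y -> x) = B.

Yes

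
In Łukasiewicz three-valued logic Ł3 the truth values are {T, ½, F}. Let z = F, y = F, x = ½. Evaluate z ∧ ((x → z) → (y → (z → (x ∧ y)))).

x → z = ½ → F = ½  [min(1, 1−½+0)]
x ∧ y = ½ ∧ F = F
z → (x ∧ y) = F → F = T
y → (z → (x ∧ y)) = F → T = T
(x → z) → (y → (z → (x ∧ y))) = ½ → T = T
z ∧ ((x → z) → (y → (z → (x ∧ y)))) = F ∧ T = F

F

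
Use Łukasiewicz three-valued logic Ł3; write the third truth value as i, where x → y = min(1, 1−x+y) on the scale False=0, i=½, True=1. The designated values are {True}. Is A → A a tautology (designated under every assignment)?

Every assignment of A over {True, i, False} gives a value in {True}.
In particular, with A=i: A → A = True.

Yes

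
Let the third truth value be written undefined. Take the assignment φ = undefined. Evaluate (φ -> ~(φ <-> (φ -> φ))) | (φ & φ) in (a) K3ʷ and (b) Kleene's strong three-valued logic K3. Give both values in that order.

In K3ʷ: φ -> φ = undefined -> undefined = undefined  [any arg is the third value ⇒ result is the third value]
φ <-> (φ -> φ) = undefined <-> undefined = undefined
~(φ <-> (φ -> φ)) = ~undefined = undefined
φ -> ~(φ <-> (φ -> φ)) = undefined -> undefined = undefined
φ & φ = undefined & undefined = undefined
(φ -> ~(φ <-> (φ -> φ))) | (φ & φ) = undefined | undefined = undefined
In Kleene's strong three-valued logic K3: φ -> φ = undefined -> undefined = undefined  [~undefined | undefined]
φ <-> (φ -> φ) = undefined <-> undefined = undefined
~(φ <-> (φ -> φ)) = ~undefined = undefined
φ -> ~(φ <-> (φ -> φ)) = undefined -> undefined = undefined
φ & φ = undefined & undefined = undefined
(φ -> ~(φ <-> (φ -> φ))) | (φ & φ) = undefined | undefined = undefined

undefined; undefined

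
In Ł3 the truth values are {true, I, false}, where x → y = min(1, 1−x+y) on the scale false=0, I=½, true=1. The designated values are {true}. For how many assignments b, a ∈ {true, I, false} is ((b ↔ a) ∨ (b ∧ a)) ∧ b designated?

1

Designated under: (b=true, a=true).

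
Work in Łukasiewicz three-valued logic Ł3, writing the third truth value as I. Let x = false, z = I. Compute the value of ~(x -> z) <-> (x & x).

x -> z = false -> I = true
~(x -> z) = ~true = false
x & x = false & false = false
~(x -> z) <-> (x & x) = false <-> false = true

true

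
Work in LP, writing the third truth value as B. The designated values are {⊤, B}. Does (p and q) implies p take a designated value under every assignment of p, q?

Every assignment of p, q over {⊤, B, ⊥} gives a value in {⊤, B}.
In particular, with p=B, q=B: (p and q) implies p = B.

Yes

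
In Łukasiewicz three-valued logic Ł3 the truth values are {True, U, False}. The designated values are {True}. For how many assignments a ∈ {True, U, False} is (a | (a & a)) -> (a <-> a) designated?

3

a=True: True ✓
a=U: True ✓
a=False: True ✓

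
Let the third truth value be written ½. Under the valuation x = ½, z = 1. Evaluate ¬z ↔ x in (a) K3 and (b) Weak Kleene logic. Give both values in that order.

½; ½

In K3: ¬z = ¬1 = 0
¬z ↔ x = 0 ↔ ½ = ½
In Weak Kleene logic: ¬z = ¬1 = 0
¬z ↔ x = 0 ↔ ½ = ½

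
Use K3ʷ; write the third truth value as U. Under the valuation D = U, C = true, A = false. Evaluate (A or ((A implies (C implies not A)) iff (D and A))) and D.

not A = not false = true
C implies not A = true implies true = true
A implies (C implies not A) = false implies true = true
D and A = U and false = U
(A implies (C implies not A)) iff (D and A) = true iff U = U
A or ((A implies (C implies not A)) iff (D and A)) = false or U = U
(A or ((A implies (C implies not A)) iff (D and A))) and D = U and U = U

U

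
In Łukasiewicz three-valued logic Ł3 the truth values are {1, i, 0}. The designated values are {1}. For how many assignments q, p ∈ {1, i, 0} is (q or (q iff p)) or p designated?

7

Of the 9 assignments, 7 give a value in {1}.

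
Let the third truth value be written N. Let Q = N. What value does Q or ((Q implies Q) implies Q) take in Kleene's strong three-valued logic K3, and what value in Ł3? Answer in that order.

In Kleene's strong three-valued logic K3: Q implies Q = N implies N = N
(Q implies Q) implies Q = N implies N = N
Q or ((Q implies Q) implies Q) = N or N = N
In Ł3: Q implies Q = N implies N = True  [min(1, 1−½+½)]
(Q implies Q) implies Q = True implies N = N
Q or ((Q implies Q) implies Q) = N or N = N

N; N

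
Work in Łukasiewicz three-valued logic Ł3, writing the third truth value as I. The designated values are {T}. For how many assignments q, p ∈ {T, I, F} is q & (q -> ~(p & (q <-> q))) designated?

Designated under: (q=T, p=F).

1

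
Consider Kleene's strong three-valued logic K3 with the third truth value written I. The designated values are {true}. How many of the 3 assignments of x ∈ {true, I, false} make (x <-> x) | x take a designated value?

2

x=true: true ✓
x=I: I ·
x=false: true ✓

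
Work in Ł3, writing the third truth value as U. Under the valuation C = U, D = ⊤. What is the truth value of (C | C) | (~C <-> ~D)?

U

C | C = U | U = U
~C = ~U = U
~D = ~⊤ = ⊥
~C <-> ~D = U <-> ⊥ = U  [1 − |½−0|]
(C | C) | (~C <-> ~D) = U | U = U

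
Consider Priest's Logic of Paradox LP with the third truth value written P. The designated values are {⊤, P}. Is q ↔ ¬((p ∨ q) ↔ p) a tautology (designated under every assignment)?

Countermodel: q=⊤, p=⊤ gives ⊥, which is not designated.

No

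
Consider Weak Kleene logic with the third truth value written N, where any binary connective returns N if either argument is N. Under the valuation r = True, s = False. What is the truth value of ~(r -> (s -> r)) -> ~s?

True

s -> r = False -> True = True
r -> (s -> r) = True -> True = True
~(r -> (s -> r)) = ~True = False
~s = ~False = True
~(r -> (s -> r)) -> ~s = False -> True = True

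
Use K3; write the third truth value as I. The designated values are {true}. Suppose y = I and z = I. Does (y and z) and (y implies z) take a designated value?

No

y and z = I and I = I
y implies z = I implies I = I
(y and z) and (y implies z) = I and I = I
I ∉ {true}.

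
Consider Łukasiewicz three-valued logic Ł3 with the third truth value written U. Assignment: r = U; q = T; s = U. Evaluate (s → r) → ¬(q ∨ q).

F

s → r = U → U = T
q ∨ q = T ∨ T = T
¬(q ∨ q) = ¬T = F
(s → r) → ¬(q ∨ q) = T → F = F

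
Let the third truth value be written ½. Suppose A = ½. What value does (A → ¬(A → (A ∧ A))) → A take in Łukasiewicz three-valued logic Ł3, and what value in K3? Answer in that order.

true; ½

In Łukasiewicz three-valued logic Ł3: A ∧ A = ½ ∧ ½ = ½
A → (A ∧ A) = ½ → ½ = true  [min(1, 1−½+½)]
¬(A → (A ∧ A)) = ¬true = false
A → ¬(A → (A ∧ A)) = ½ → false = ½
(A → ¬(A → (A ∧ A))) → A = ½ → ½ = true
In K3: A ∧ A = ½ ∧ ½ = ½
A → (A ∧ A) = ½ → ½ = ½  [¬½ ∨ ½]
¬(A → (A ∧ A)) = ¬½ = ½
A → ¬(A → (A ∧ A)) = ½ → ½ = ½
(A → ¬(A → (A ∧ A))) → A = ½ → ½ = ½
They differ because Łukasiewicz three-valued logic Ł3 and K3 treat ½ differently under implication.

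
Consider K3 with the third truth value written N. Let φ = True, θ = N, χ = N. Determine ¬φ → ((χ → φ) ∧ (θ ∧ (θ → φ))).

True

¬φ = ¬True = False
χ → φ = N → True = True  [¬N ∨ True]
θ → φ = N → True = True
θ ∧ (θ → φ) = N ∧ True = N
(χ → φ) ∧ (θ ∧ (θ → φ)) = True ∧ N = N
¬φ → ((χ → φ) ∧ (θ ∧ (θ → φ))) = False → N = True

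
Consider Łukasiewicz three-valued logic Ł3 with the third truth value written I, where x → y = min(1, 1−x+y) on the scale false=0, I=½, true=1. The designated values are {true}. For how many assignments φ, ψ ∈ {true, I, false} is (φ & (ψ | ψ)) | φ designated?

3

Designated under: (φ=true, ψ=true); (φ=true, ψ=I); (φ=true, ψ=false).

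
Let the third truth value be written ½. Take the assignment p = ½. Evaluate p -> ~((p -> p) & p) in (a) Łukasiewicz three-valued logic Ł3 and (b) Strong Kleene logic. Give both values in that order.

In Łukasiewicz three-valued logic Ł3: p -> p = ½ -> ½ = 1  [min(1, 1−½+½)]
(p -> p) & p = 1 & ½ = ½
~((p -> p) & p) = ~½ = ½
p -> ~((p -> p) & p) = ½ -> ½ = 1
In Strong Kleene logic: p -> p = ½ -> ½ = ½
(p -> p) & p = ½ & ½ = ½
~((p -> p) & p) = ~½ = ½
p -> ~((p -> p) & p) = ½ -> ½ = ½
They differ because Łukasiewicz three-valued logic Ł3 and Strong Kleene logic treat ½ differently under implication.

1; ½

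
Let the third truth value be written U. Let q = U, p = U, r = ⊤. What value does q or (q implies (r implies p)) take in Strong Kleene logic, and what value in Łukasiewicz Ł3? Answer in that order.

In Strong Kleene logic: r implies p = ⊤ implies U = U
q implies (r implies p) = U implies U = U
q or (q implies (r implies p)) = U or U = U
In Łukasiewicz Ł3: r implies p = ⊤ implies U = U  [min(1, 1−1+½)]
q implies (r implies p) = U implies U = ⊤
q or (q implies (r implies p)) = U or ⊤ = ⊤
They differ because Strong Kleene logic and Łukasiewicz Ł3 treat U differently under implication.

U; ⊤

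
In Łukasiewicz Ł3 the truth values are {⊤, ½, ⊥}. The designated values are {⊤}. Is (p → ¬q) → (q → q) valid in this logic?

Every assignment of p, q over {⊤, ½, ⊥} gives a value in {⊤}.
In particular, with p=½, q=½: (p → ¬q) → (q → q) = ⊤.

Yes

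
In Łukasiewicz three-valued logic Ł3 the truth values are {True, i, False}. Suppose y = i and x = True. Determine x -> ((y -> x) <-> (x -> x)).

y -> x = i -> True = True  [min(1, 1−½+1)]
x -> x = True -> True = True
(y -> x) <-> (x -> x) = True <-> True = True
x -> ((y -> x) <-> (x -> x)) = True -> True = True

True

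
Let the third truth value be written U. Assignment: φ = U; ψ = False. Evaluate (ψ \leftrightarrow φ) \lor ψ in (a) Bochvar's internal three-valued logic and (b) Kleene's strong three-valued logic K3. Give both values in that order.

U; U

In Bochvar's internal three-valued logic: ψ \leftrightarrow φ = False \leftrightarrow U = U
(ψ \leftrightarrow φ) \lor ψ = U \lor False = U
In Kleene's strong three-valued logic K3: ψ \leftrightarrow φ = False \leftrightarrow U = U
(ψ \leftrightarrow φ) \lor ψ = U \lor False = U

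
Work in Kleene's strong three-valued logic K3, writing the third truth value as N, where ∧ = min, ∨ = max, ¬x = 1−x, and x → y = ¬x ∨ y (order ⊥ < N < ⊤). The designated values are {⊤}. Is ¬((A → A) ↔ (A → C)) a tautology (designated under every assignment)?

No

Countermodel: A=⊤, C=⊤ gives ⊥, which is not designated.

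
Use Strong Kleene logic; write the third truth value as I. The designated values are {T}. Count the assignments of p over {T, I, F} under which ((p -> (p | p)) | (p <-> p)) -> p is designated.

1

p=T: T ✓
p=I: I ·
p=F: F ·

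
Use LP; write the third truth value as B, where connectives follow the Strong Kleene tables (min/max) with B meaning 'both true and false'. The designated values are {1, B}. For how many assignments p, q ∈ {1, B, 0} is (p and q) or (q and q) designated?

Of the 9 assignments, 6 give a value in {1, B}.

6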